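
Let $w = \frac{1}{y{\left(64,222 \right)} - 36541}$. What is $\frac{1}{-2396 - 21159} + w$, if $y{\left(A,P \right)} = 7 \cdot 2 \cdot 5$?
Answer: $- \frac{60026}{859074405} \approx -6.9873 \cdot 10^{-5}$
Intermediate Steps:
$y{\left(A,P \right)} = 70$ ($y{\left(A,P \right)} = 14 \cdot 5 = 70$)
$w = - \frac{1}{36471}$ ($w = \frac{1}{70 - 36541} = \frac{1}{-36471} = - \frac{1}{36471} \approx -2.7419 \cdot 10^{-5}$)
$\frac{1}{-2396 - 21159} + w = \frac{1}{-2396 - 21159} - \frac{1}{36471} = \frac{1}{-23555} - \frac{1}{36471} = - \frac{1}{23555} - \frac{1}{36471} = - \frac{60026}{859074405}$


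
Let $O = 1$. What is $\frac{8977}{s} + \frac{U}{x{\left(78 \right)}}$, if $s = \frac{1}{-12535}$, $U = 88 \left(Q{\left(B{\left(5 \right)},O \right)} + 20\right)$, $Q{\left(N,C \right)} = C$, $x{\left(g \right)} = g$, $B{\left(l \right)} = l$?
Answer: $- \frac{1462846727}{13} \approx -1.1253 \cdot 10^{8}$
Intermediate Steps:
$U = 1848$ ($U = 88 \left(1 + 20\right) = 88 \cdot 21 = 1848$)
$s = - \frac{1}{12535} \approx -7.9777 \cdot 10^{-5}$
$\frac{8977}{s} + \frac{U}{x{\left(78 \right)}} = \frac{8977}{- \frac{1}{12535}} + \frac{1848}{78} = 8977 \left(-12535\right) + 1848 \cdot \frac{1}{78} = -112526695 + \frac{308}{13} = - \frac{1462846727}{13}$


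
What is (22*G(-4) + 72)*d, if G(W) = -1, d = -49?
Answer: -2450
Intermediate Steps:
(22*G(-4) + 72)*d = (22*(-1) + 72)*(-49) = (-22 + 72)*(-49) = 50*(-49) = -2450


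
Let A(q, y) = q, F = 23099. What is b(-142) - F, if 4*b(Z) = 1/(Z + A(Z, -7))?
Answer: -26240465/1136 ≈ -23099.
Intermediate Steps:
b(Z) = 1/(8*Z) (b(Z) = 1/(4*(Z + Z)) = 1/(4*((2*Z))) = (1/(2*Z))/4 = 1/(8*Z))
b(-142) - F = (1/8)/(-142) - 1*23099 = (1/8)*(-1/142) - 23099 = -1/1136 - 23099 = -26240465/1136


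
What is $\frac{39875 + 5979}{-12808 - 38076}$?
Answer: $- \frac{22927}{25442} \approx -0.90115$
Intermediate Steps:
$\frac{39875 + 5979}{-12808 - 38076} = \frac{45854}{-50884} = 45854 \left(- \frac{1}{50884}\right) = - \frac{22927}{25442}$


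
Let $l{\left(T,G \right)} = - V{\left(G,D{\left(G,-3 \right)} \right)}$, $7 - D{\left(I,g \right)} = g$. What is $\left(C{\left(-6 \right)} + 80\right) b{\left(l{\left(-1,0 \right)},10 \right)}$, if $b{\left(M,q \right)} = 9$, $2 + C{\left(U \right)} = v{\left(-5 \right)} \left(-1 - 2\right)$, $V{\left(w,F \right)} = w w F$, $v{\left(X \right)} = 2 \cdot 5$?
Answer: $432$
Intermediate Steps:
$D{\left(I,g \right)} = 7 - g$
$v{\left(X \right)} = 10$
$V{\left(w,F \right)} = F w^{2}$ ($V{\left(w,F \right)} = w^{2} F = F w^{2}$)
$l{\left(T,G \right)} = - 10 G^{2}$ ($l{\left(T,G \right)} = - \left(7 - -3\right) G^{2} = - \left(7 + 3\right) G^{2} = - 10 G^{2}$)
$C{\left(U \right)} = -32$ ($C{\left(U \right)} = -2 + 10 \left(-1 - 2\right) = -2 + 10 \left(-3\right) = -2 - 30 = -32$)
$\left(C{\left(-6 \right)} + 80\right) b{\left(l{\left(-1,0 \right)},10 \right)} = \left(-32 + 80\right) 9 = 48 \cdot 9 = 432$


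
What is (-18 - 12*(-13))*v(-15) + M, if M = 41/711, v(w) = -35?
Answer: -3434089/711 ≈ -4829.9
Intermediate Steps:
M = 41/711 (M = 41*(1/711) = 41/711 ≈ 0.057665)
(-18 - 12*(-13))*v(-15) + M = (-18 - 12*(-13))*(-35) + 41/711 = (-18 + 156)*(-35) + 41/711 = 138*(-35) + 41/711 = -4830 + 41/711 = -3434089/711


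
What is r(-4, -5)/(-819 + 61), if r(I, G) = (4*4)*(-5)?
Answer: 40/379 ≈ 0.10554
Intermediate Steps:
r(I, G) = -80 (r(I, G) = 16*(-5) = -80)
r(-4, -5)/(-819 + 61) = -80/(-819 + 61) = -80/(-758) = -1/758*(-80) = 40/379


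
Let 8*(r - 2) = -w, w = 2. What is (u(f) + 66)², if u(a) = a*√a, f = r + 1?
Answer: 280115/64 + 363*√11/2 ≈ 4978.8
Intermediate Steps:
r = 7/4 (r = 2 + (-1*2)/8 = 2 + (⅛)*(-2) = 2 - ¼ = 7/4 ≈ 1.7500)
f = 11/4 (f = 7/4 + 1 = 11/4 ≈ 2.7500)
u(a) = a^(3/2)
(u(f) + 66)² = ((11/4)^(3/2) + 66)² = (11*√11/8 + 66)² = (66 + 11*√11/8)²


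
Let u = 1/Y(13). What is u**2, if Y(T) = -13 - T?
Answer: 1/676 ≈ 0.0014793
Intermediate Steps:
u = -1/26 (u = 1/(-13 - 1*13) = 1/(-13 - 13) = 1/(-26) = -1/26 ≈ -0.038462)
u**2 = (-1/26)**2 = 1/676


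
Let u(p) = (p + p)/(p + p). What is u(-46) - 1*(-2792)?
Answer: 2793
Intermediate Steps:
u(p) = 1 (u(p) = (2*p)/((2*p)) = (2*p)*(1/(2*p)) = 1)
u(-46) - 1*(-2792) = 1 - 1*(-2792) = 1 + 2792 = 2793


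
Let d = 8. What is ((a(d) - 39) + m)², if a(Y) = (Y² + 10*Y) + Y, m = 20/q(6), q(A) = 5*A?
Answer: 116281/9 ≈ 12920.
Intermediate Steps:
m = ⅔ (m = 20/((5*6)) = 20/30 = 20*(1/30) = ⅔ ≈ 0.66667)
a(Y) = Y² + 11*Y
((a(d) - 39) + m)² = ((8*(11 + 8) - 39) + ⅔)² = ((8*19 - 39) + ⅔)² = ((152 - 39) + ⅔)² = (113 + ⅔)² = (341/3)² = 116281/9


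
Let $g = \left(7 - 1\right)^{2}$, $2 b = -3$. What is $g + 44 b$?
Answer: $-30$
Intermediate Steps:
$b = - \frac{3}{2}$ ($b = \frac{1}{2} \left(-3\right) = - \frac{3}{2} \approx -1.5$)
$g = 36$ ($g = 6^{2} = 36$)
$g + 44 b = 36 + 44 \left(- \frac{3}{2}\right) = 36 - 66 = -30$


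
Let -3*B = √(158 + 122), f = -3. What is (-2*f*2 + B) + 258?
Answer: 270 - 2*√70/3 ≈ 264.42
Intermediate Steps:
B = -2*√70/3 (B = -√(158 + 122)/3 = -2*√70/3 ≈ -5.5777)
(-2*f*2 + B) + 258 = (-2*(-3)*2 - 2*√70/3) + 258 = (6*2 - 2*√70/3) + 258 = (12 - 2*√70/3) + 258 = 270 - 2*√70/3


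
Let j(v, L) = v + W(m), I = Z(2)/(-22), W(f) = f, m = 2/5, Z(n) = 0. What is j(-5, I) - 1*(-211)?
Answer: 1032/5 ≈ 206.40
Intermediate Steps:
m = ⅖ (m = 2*(⅕) = ⅖ ≈ 0.40000)
I = 0 (I = 0/(-22) = 0*(-1/22) = 0)
j(v, L) = ⅖ + v (j(v, L) = v + ⅖ = ⅖ + v)
j(-5, I) - 1*(-211) = (⅖ - 5) - 1*(-211) = -23/5 + 211 = 1032/5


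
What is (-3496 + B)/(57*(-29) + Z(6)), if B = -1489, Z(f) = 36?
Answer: 4985/1617 ≈ 3.0829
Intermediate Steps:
(-3496 + B)/(57*(-29) + Z(6)) = (-3496 - 1489)/(57*(-29) + 36) = -4985/(-1653 + 36) = -4985/(-1617) = -4985*(-1/1617) = 4985/1617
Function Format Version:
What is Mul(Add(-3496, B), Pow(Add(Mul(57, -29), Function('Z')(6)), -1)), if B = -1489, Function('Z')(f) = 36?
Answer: Rational(4985, 1617) ≈ 3.0829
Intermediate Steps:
Mul(Add(-3496, B), Pow(Add(Mul(57, -29), Function('Z')(6)), -1)) = Mul(Add(-3496, -1489), Pow(Add(Mul(57, -29), 36), -1)) = Mul(-4985, Pow(Add(-1653, 36), -1)) = Mul(-4985, Pow(-1617, -1)) = Mul(-4985, Rational(-1, 1617)) = Rational(4985, 1617)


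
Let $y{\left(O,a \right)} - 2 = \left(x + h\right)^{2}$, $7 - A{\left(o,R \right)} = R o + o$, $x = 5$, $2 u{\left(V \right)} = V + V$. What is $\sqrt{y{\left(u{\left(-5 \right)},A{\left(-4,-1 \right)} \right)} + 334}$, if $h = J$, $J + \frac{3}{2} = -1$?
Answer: $\frac{37}{2} \approx 18.5$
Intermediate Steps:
$u{\left(V \right)} = V$ ($u{\left(V \right)} = \frac{V + V}{2} = \frac{2 V}{2} = V$)
$J = - \frac{5}{2}$ ($J = - \frac{3}{2} - 1 = - \frac{5}{2} \approx -2.5$)
$h = - \frac{5}{2} \approx -2.5$
$A{\left(o,R \right)} = 7 - o - R o$ ($A{\left(o,R \right)} = 7 - \left(R o + o\right) = 7 - \left(o + R o\right) = 7 - o - R o$)
$y{\left(O,a \right)} = \frac{33}{4}$ ($y{\left(O,a \right)} = 2 + \left(5 - \frac{5}{2}\right)^{2} = 2 + \left(\frac{5}{2}\right)^{2} = 2 + \frac{25}{4} = \frac{33}{4}$)
$\sqrt{y{\left(u{\left(-5 \right)},A{\left(-4,-1 \right)} \right)} + 334} = \sqrt{\frac{33}{4} + 334} = \sqrt{\frac{1369}{4}} = \frac{37}{2}$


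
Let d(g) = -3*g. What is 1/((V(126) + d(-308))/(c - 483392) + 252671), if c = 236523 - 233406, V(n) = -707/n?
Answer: 8644950/2184328144919 ≈ 3.9577e-6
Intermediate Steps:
c = 3117
1/((V(126) + d(-308))/(c - 483392) + 252671) = 1/((-707/126 - 3*(-308))/(3117 - 483392) + 252671) = 1/((-707*1/126 + 924)/(-480275) + 252671) = 1/((-101/18 + 924)*(-1/480275) + 252671) = 1/((16531/18)*(-1/480275) + 252671) = 1/(-16531/8644950 + 252671) = 1/(2184328144919/8644950) = 8644950/2184328144919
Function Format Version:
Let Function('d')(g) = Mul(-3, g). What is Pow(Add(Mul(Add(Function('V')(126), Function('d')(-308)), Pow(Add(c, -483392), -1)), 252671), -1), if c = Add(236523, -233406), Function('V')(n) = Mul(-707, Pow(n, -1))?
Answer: Rational(8644950, 2184328144919) ≈ 3.9577e-6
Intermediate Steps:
c = 3117
Pow(Add(Mul(Add(Function('V')(126), Function('d')(-308)), Pow(Add(c, -483392), -1)), 252671), -1) = Pow(Add(Mul(Add(Mul(-707, Pow(126, -1)), Mul(-3, -308)), Pow(Add(3117, -483392), -1)), 252671), -1) = Pow(Add(Mul(Add(Mul(-707, Rational(1, 126)), 924), Pow(-480275, -1)), 252671), -1) = Pow(Add(Mul(Add(Rational(-101, 18), 924), Rational(-1, 480275)), 252671), -1) = Pow(Add(Mul(Rational(16531, 18), Rational(-1, 480275)), 252671), -1) = Pow(Add(Rational(-16531, 8644950), 252671), -1) = Pow(Rational(2184328144919, 8644950), -1) = Rational(8644950, 2184328144919)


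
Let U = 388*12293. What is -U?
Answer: -4769684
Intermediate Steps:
U = 4769684
-U = -1*4769684 = -4769684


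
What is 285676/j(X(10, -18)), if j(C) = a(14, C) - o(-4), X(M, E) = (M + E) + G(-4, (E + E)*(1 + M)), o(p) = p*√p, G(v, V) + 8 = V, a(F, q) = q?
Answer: -7356157/10613 - 142838*I/10613 ≈ -693.13 - 13.459*I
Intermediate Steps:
G(v, V) = -8 + V
o(p) = p^(3/2)
X(M, E) = -8 + E + M + 2*E*(1 + M) (X(M, E) = (M + E) + (-8 + (E + E)*(1 + M)) = (E + M) + (-8 + (2*E)*(1 + M)) = (E + M) + (-8 + 2*E*(1 + M)) = -8 + E + M + 2*E*(1 + M))
j(C) = C + 8*I (j(C) = C - (-4)^(3/2) = C - (-8)*I = C + 8*I)
285676/j(X(10, -18)) = 285676/((-8 - 18 + 10 + 2*(-18)*(1 + 10)) + 8*I) = 285676/((-8 - 18 + 10 + 2*(-18)*11) + 8*I) = 285676/((-8 - 18 + 10 - 396) + 8*I) = 285676/(-412 + 8*I) = 285676*((-412 - 8*I)/169808) = 71419*(-412 - 8*I)/42452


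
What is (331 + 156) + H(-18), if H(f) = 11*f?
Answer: 289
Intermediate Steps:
(331 + 156) + H(-18) = (331 + 156) + 11*(-18) = 487 - 198 = 289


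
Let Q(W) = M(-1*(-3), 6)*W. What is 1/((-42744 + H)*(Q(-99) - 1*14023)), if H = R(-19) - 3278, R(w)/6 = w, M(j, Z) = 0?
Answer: 1/646965128 ≈ 1.5457e-9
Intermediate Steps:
Q(W) = 0 (Q(W) = 0*W = 0)
R(w) = 6*w
H = -3392 (H = 6*(-19) - 3278 = -114 - 3278 = -3392)
1/((-42744 + H)*(Q(-99) - 1*14023)) = 1/((-42744 - 3392)*(0 - 1*14023)) = 1/((-46136)*(0 - 14023)) = -1/46136/(-14023) = -1/46136*(-1/14023) = 1/646965128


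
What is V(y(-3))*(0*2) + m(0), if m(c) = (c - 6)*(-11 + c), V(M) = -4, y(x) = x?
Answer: 66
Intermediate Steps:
m(c) = (-11 + c)*(-6 + c) (m(c) = (-6 + c)*(-11 + c) = (-11 + c)*(-6 + c))
V(y(-3))*(0*2) + m(0) = -0*2 + (66 + 0² - 17*0) = -4*0 + (66 + 0 + 0) = 0 + 66 = 66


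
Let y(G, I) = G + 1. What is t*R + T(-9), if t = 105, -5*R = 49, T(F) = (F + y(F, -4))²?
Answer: -740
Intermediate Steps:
y(G, I) = 1 + G
T(F) = (1 + 2*F)² (T(F) = (F + (1 + F))² = (1 + 2*F)²)
R = -49/5 (R = -⅕*49 = -49/5 ≈ -9.8000)
t*R + T(-9) = 105*(-49/5) + (1 + 2*(-9))² = -1029 + (1 - 18)² = -1029 + (-17)² = -1029 + 289 = -740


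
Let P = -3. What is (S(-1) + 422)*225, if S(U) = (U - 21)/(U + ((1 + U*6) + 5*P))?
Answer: 666300/7 ≈ 95186.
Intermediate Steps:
S(U) = (-21 + U)/(-14 + 7*U) (S(U) = (U - 21)/(U + ((1 + U*6) + 5*(-3))) = (-21 + U)/(U + ((1 + 6*U) - 15)) = (-21 + U)/(U + (-14 + 6*U)) = (-21 + U)/(-14 + 7*U))
(S(-1) + 422)*225 = ((-21 - 1)/(7*(-2 - 1)) + 422)*225 = ((1/7)*(-22)/(-3) + 422)*225 = ((1/7)*(-1/3)*(-22) + 422)*225 = (22/21 + 422)*225 = (8884/21)*225 = 666300/7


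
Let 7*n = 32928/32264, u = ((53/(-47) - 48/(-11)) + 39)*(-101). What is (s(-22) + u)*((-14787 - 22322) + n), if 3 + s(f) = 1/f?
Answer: 660602422586189/4170122 ≈ 1.5841e+8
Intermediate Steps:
s(f) = -3 + 1/f
u = -2205436/517 (u = ((53*(-1/47) - 48*(-1/11)) + 39)*(-101) = ((-53/47 + 48/11) + 39)*(-101) = (1673/517 + 39)*(-101) = (21836/517)*(-101) = -2205436/517 ≈ -4265.8)
n = 588/4033 (n = (32928/32264)/7 = (32928*(1/32264))/7 = (⅐)*(4116/4033) = 588/4033 ≈ 0.14580)
(s(-22) + u)*((-14787 - 22322) + n) = ((-3 + 1/(-22)) - 2205436/517)*((-14787 - 22322) + 588/4033) = ((-3 - 1/22) - 2205436/517)*(-37109 + 588/4033) = (-67/22 - 2205436/517)*(-149660009/4033) = -4414021/1034*(-149660009/4033) = 660602422586189/4170122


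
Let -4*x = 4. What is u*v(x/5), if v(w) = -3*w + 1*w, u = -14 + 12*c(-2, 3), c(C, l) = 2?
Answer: 4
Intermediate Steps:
x = -1 (x = -1/4*4 = -1)
u = 10 (u = -14 + 12*2 = -14 + 24 = 10)
v(w) = -2*w (v(w) = -3*w + w = -2*w)
u*v(x/5) = 10*(-(-2)/5) = 10*(-2*(-1/5)) = 10*(2/5) = 4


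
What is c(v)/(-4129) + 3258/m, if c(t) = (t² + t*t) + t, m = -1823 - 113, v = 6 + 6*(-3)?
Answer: -6993309/3996872 ≈ -1.7497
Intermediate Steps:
v = -12 (v = 6 - 18 = -12)
m = -1936
c(t) = t + 2*t² (c(t) = (t² + t²) + t = 2*t² + t = t + 2*t²)
c(v)/(-4129) + 3258/m = -12*(1 + 2*(-12))/(-4129) + 3258/(-1936) = -12*(1 - 24)*(-1/4129) + 3258*(-1/1936) = -12*(-23)*(-1/4129) - 1629/968 = 276*(-1/4129) - 1629/968 = -276/4129 - 1629/968 = -6993309/3996872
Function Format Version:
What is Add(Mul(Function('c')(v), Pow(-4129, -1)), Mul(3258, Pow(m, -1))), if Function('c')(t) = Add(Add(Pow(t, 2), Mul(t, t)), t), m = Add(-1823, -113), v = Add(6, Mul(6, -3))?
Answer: Rational(-6993309, 3996872) ≈ -1.7497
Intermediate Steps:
v = -12 (v = Add(6, -18) = -12)
m = -1936
Function('c')(t) = Add(t, Mul(2, Pow(t, 2))) (Function('c')(t) = Add(Add(Pow(t, 2), Pow(t, 2)), t) = Add(Mul(2, Pow(t, 2)), t) = Add(t, Mul(2, Pow(t, 2))))
Add(Mul(Function('c')(v), Pow(-4129, -1)), Mul(3258, Pow(m, -1))) = Add(Mul(Mul(-12, Add(1, Mul(2, -12))), Pow(-4129, -1)), Mul(3258, Pow(-1936, -1))) = Add(Mul(Mul(-12, Add(1, -24)), Rational(-1, 4129)), Mul(3258, Rational(-1, 1936))) = Add(Mul(Mul(-12, -23), Rational(-1, 4129)), Rational(-1629, 968)) = Add(Mul(276, Rational(-1, 4129)), Rational(-1629, 968)) = Add(Rational(-276, 4129), Rational(-1629, 968)) = Rational(-6993309, 3996872)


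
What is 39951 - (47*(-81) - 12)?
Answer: 43770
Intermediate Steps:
39951 - (47*(-81) - 12) = 39951 - (-3807 - 12) = 39951 - 1*(-3819) = 39951 + 3819 = 43770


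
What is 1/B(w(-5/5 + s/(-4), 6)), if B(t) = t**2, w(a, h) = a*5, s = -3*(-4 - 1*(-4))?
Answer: 1/25 ≈ 0.040000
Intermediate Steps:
s = 0 (s = -3*(-4 + 4) = -3*0 = 0)
w(a, h) = 5*a
1/B(w(-5/5 + s/(-4), 6)) = 1/((5*(-5/5 + 0/(-4)))**2) = 1/((5*(-5*1/5 + 0*(-1/4)))**2) = 1/((5*(-1 + 0))**2) = 1/((5*(-1))**2) = 1/((-5)**2) = 1/25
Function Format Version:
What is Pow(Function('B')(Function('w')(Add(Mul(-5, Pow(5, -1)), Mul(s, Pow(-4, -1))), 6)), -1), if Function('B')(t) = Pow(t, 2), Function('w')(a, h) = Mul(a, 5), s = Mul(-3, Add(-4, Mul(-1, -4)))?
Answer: Rational(1, 25) ≈ 0.040000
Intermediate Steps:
s = 0 (s = Mul(-3, Add(-4, 4)) = Mul(-3, 0) = 0)
Function('w')(a, h) = Mul(5, a)
Pow(Function('B')(Function('w')(Add(Mul(-5, Pow(5, -1)), Mul(s, Pow(-4, -1))), 6)), -1) = Pow(Pow(Mul(5, Add(Mul(-5, Pow(5, -1)), Mul(0, Pow(-4, -1)))), 2), -1) = Pow(Pow(Mul(5, Add(Mul(-5, Rational(1, 5)), Mul(0, Rational(-1, 4)))), 2), -1) = Pow(Pow(Mul(5, Add(-1, 0)), 2), -1) = Pow(Pow(Mul(5, -1), 2), -1) = Pow(Pow(-5, 2), -1) = Pow(25, -1) = Rational(1, 25)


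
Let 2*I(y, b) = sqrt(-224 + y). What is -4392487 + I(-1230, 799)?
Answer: -4392487 + I*sqrt(1454)/2 ≈ -4.3925e+6 + 19.066*I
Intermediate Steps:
I(y, b) = sqrt(-224 + y)/2
-4392487 + I(-1230, 799) = -4392487 + sqrt(-224 - 1230)/2 = -4392487 + sqrt(-1454)/2 = -4392487 + (I*sqrt(1454))/2 = -4392487 + I*sqrt(1454)/2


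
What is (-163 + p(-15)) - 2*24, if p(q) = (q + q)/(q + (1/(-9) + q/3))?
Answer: -37921/181 ≈ -209.51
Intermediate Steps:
p(q) = 2*q/(-⅑ + 4*q/3) (p(q) = (2*q)/(q + (1*(-⅑) + q*(⅓))) = (2*q)/(q + (-⅑ + q/3)) = (2*q)/(-⅑ + 4*q/3) = 2*q/(-⅑ + 4*q/3))
(-163 + p(-15)) - 2*24 = (-163 + 18*(-15)/(-1 + 12*(-15))) - 2*24 = (-163 + 18*(-15)/(-1 - 180)) - 48 = (-163 + 18*(-15)/(-181)) - 48 = (-163 + 18*(-15)*(-1/181)) - 48 = (-163 + 270/181) - 48 = -29233/181 - 48 = -37921/181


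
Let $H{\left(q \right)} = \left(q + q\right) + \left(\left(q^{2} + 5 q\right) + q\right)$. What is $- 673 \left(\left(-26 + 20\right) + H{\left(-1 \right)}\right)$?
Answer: $8749$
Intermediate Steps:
$H{\left(q \right)} = q^{2} + 8 q$ ($H{\left(q \right)} = 2 q + \left(q^{2} + 6 q\right) = q^{2} + 8 q$)
$- 673 \left(\left(-26 + 20\right) + H{\left(-1 \right)}\right) = - 673 \left(\left(-26 + 20\right) - \left(8 - 1\right)\right) = - 673 \left(-6 - 7\right) = \left(-673\right) \left(-13\right) = 8749$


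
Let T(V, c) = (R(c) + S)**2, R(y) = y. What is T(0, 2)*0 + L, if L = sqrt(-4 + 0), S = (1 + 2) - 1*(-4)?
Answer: 2*I ≈ 2.0*I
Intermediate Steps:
S = 7 (S = 3 + 4 = 7)
L = 2*I (L = sqrt(-4) = 2*I ≈ 2.0*I)
T(V, c) = (7 + c)**2 (T(V, c) = (c + 7)**2 = (7 + c)**2)
T(0, 2)*0 + L = (7 + 2)**2*0 + 2*I = 9**2*0 + 2*I = 81*0 + 2*I = 0 + 2*I = 2*I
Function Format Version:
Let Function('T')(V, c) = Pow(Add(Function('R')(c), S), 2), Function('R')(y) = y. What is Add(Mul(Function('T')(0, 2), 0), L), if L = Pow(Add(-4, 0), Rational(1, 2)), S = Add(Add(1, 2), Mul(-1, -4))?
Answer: Mul(2, I) ≈ Mul(2.0000, I)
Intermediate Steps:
S = 7 (S = Add(3, 4) = 7)
L = Mul(2, I) (L = Pow(-4, Rational(1, 2)) = Mul(2, I) ≈ Mul(2.0000, I))
Function('T')(V, c) = Pow(Add(7, c), 2) (Function('T')(V, c) = Pow(Add(c, 7), 2) = Pow(Add(7, c), 2))
Add(Mul(Function('T')(0, 2), 0), L) = Add(Mul(Pow(Add(7, 2), 2), 0), Mul(2, I)) = Add(Mul(Pow(9, 2), 0), Mul(2, I)) = Add(Mul(81, 0), Mul(2, I)) = Add(0, Mul(2, I)) = Mul(2, I)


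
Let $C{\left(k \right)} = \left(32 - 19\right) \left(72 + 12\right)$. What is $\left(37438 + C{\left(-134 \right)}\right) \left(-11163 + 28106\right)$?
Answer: $652813790$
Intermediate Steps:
$C{\left(k \right)} = 1092$ ($C{\left(k \right)} = 13 \cdot 84 = 1092$)
$\left(37438 + C{\left(-134 \right)}\right) \left(-11163 + 28106\right) = \left(37438 + 1092\right) \left(-11163 + 28106\right) = 38530 \cdot 16943 = 652813790$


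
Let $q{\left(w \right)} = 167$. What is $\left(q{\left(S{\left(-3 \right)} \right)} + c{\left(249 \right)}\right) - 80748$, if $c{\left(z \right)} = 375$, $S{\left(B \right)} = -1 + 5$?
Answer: $-80206$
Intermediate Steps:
$S{\left(B \right)} = 4$
$\left(q{\left(S{\left(-3 \right)} \right)} + c{\left(249 \right)}\right) - 80748 = \left(167 + 375\right) - 80748 = 542 - 80748 = -80206$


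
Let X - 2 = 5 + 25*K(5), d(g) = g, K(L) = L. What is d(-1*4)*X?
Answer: -528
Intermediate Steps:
X = 132 (X = 2 + (5 + 25*5) = 2 + (5 + 125) = 2 + 130 = 132)
d(-1*4)*X = -1*4*132 = -4*132 = -528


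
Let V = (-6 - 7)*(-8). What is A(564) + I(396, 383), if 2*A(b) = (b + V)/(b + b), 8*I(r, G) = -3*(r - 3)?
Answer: -165905/1128 ≈ -147.08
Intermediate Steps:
I(r, G) = 9/8 - 3*r/8 (I(r, G) = (-3*(r - 3))/8 = (-3*(-3 + r))/8 = (9 - 3*r)/8 = 9/8 - 3*r/8)
V = 104 (V = -13*(-8) = 104)
A(b) = (104 + b)/(4*b) (A(b) = ((b + 104)/(b + b))/2 = ((104 + b)/((2*b)))/2 = ((104 + b)*(1/(2*b)))/2 = ((104 + b)/(2*b))/2 = (104 + b)/(4*b))
A(564) + I(396, 383) = (1/4)*(104 + 564)/564 + (9/8 - 3/8*396) = (1/4)*(1/564)*668 + (9/8 - 297/2) = 167/564 - 1179/8 = -165905/1128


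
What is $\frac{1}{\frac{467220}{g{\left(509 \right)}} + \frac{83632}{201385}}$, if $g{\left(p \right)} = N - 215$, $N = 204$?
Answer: $- \frac{2215235}{94090179748} \approx -2.3544 \cdot 10^{-5}$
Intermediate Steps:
$g{\left(p \right)} = -11$ ($g{\left(p \right)} = 204 - 215 = -11$)
$\frac{1}{\frac{467220}{g{\left(509 \right)}} + \frac{83632}{201385}} = \frac{1}{\frac{467220}{-11} + \frac{83632}{201385}} = \frac{1}{467220 \left(- \frac{1}{11}\right) + 83632 \cdot \frac{1}{201385}} = \frac{1}{- \frac{467220}{11} + \frac{83632}{201385}} = \frac{1}{- \frac{94090179748}{2215235}} = - \frac{2215235}{94090179748}$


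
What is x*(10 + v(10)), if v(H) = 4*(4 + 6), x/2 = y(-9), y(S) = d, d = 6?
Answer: 600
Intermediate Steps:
y(S) = 6
x = 12 (x = 2*6 = 12)
v(H) = 40 (v(H) = 4*10 = 40)
x*(10 + v(10)) = 12*(10 + 40) = 12*50 = 600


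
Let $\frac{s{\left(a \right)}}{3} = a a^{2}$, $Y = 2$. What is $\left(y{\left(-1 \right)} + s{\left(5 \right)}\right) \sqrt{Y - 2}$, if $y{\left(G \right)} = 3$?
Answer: $0$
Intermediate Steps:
$s{\left(a \right)} = 3 a^{3}$ ($s{\left(a \right)} = 3 a a^{2} = 3 a^{3}$)
$\left(y{\left(-1 \right)} + s{\left(5 \right)}\right) \sqrt{Y - 2} = \left(3 + 3 \cdot 5^{3}\right) \sqrt{2 - 2} = \left(3 + 3 \cdot 125\right) \sqrt{0} = \left(3 + 375\right) 0 = 378 \cdot 0 = 0$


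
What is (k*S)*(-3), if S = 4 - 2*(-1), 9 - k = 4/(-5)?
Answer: -882/5 ≈ -176.40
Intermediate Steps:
k = 49/5 (k = 9 - 4/(-5) = 9 - 4*(-1)/5 = 9 - 1*(-⅘) = 9 + ⅘ = 49/5 ≈ 9.8000)
S = 6 (S = 4 + 2 = 6)
(k*S)*(-3) = ((49/5)*6)*(-3) = (294/5)*(-3) = -882/5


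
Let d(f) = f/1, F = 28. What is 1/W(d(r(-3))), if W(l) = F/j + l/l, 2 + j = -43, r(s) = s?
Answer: 45/17 ≈ 2.6471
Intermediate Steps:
j = -45 (j = -2 - 43 = -45)
d(f) = f (d(f) = f*1 = f)
W(l) = 17/45 (W(l) = 28/(-45) + l/l = 28*(-1/45) + 1 = -28/45 + 1 = 17/45)
1/W(d(r(-3))) = 1/(17/45) = 45/17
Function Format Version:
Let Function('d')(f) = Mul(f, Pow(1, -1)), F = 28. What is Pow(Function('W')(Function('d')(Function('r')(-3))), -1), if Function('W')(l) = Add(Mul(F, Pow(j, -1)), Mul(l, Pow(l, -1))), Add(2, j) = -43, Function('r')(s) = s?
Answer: Rational(45, 17) ≈ 2.6471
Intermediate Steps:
j = -45 (j = Add(-2, -43) = -45)
Function('d')(f) = f (Function('d')(f) = Mul(f, 1) = f)
Function('W')(l) = Rational(17, 45) (Function('W')(l) = Add(Mul(28, Pow(-45, -1)), Mul(l, Pow(l, -1))) = Add(Mul(28, Rational(-1, 45)), 1) = Add(Rational(-28, 45), 1) = Rational(17, 45))
Pow(Function('W')(Function('d')(Function('r')(-3))), -1) = Pow(Rational(17, 45), -1) = Rational(45, 17)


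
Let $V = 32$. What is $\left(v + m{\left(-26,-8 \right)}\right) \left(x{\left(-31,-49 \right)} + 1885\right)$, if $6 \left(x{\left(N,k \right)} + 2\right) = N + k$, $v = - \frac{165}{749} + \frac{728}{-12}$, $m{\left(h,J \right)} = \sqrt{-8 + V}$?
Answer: $- \frac{767384117}{6741} + \frac{11218 \sqrt{6}}{3} \approx -1.0468 \cdot 10^{5}$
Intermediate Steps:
$m{\left(h,J \right)} = 2 \sqrt{6}$ ($m{\left(h,J \right)} = \sqrt{-8 + 32} = \sqrt{24} = 2 \sqrt{6}$)
$v = - \frac{136813}{2247}$ ($v = \left(-165\right) \frac{1}{749} + 728 \left(- \frac{1}{12}\right) = - \frac{165}{749} - \frac{182}{3} = - \frac{136813}{2247} \approx -60.887$)
$x{\left(N,k \right)} = -2 + \frac{N}{6} + \frac{k}{6}$ ($x{\left(N,k \right)} = -2 + \frac{N + k}{6} = -2 + \left(\frac{N}{6} + \frac{k}{6}\right) = -2 + \frac{N}{6} + \frac{k}{6}$)
$\left(v + m{\left(-26,-8 \right)}\right) \left(x{\left(-31,-49 \right)} + 1885\right) = \left(- \frac{136813}{2247} + 2 \sqrt{6}\right) \left(\left(-2 + \frac{1}{6} \left(-31\right) + \frac{1}{6} \left(-49\right)\right) + 1885\right) = \left(- \frac{136813}{2247} + 2 \sqrt{6}\right) \left(\left(-2 - \frac{31}{6} - \frac{49}{6}\right) + 1885\right) = \left(- \frac{136813}{2247} + 2 \sqrt{6}\right) \left(- \frac{46}{3} + 1885\right) = \left(- \frac{136813}{2247} + 2 \sqrt{6}\right) \frac{5609}{3} = - \frac{767384117}{6741} + \frac{11218 \sqrt{6}}{3}$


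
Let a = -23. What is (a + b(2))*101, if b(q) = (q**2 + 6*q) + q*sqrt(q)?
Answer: -707 + 202*sqrt(2) ≈ -421.33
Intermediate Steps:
b(q) = q**2 + q**(3/2) + 6*q (b(q) = (q**2 + 6*q) + q**(3/2) = q**2 + q**(3/2) + 6*q)
(a + b(2))*101 = (-23 + (2**2 + 2**(3/2) + 6*2))*101 = (-23 + (4 + 2*sqrt(2) + 12))*101 = (-23 + (16 + 2*sqrt(2)))*101 = (-7 + 2*sqrt(2))*101 = -707 + 202*sqrt(2)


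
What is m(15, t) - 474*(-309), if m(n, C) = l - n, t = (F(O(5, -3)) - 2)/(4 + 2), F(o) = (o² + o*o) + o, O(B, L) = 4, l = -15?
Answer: 146436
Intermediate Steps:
F(o) = o + 2*o² (F(o) = (o² + o²) + o = 2*o² + o = o + 2*o²)
t = 17/3 (t = (4*(1 + 2*4) - 2)/(4 + 2) = (4*(1 + 8) - 2)/6 = (4*9 - 2)*(⅙) = (36 - 2)*(⅙) = 34*(⅙) = 17/3 ≈ 5.6667)
m(n, C) = -15 - n
m(15, t) - 474*(-309) = (-15 - 1*15) - 474*(-309) = (-15 - 15) + 146466 = -30 + 146466 = 146436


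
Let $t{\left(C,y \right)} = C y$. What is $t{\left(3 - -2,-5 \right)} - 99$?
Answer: $-124$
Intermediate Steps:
$t{\left(3 - -2,-5 \right)} - 99 = \left(3 - -2\right) \left(-5\right) - 99 = \left(3 + 2\right) \left(-5\right) - 99 = 5 \left(-5\right) - 99 = -25 - 99 = -124$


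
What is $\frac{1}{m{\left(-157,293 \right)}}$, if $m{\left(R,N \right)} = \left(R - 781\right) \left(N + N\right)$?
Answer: $- \frac{1}{549668} \approx -1.8193 \cdot 10^{-6}$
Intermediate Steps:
$m{\left(R,N \right)} = 2 N \left(-781 + R\right)$ ($m{\left(R,N \right)} = \left(-781 + R\right) 2 N = 2 N \left(-781 + R\right)$)
$\frac{1}{m{\left(-157,293 \right)}} = \frac{1}{2 \cdot 293 \left(-781 - 157\right)} = \frac{1}{2 \cdot 293 \left(-938\right)} = \frac{1}{-549668} = - \frac{1}{549668}$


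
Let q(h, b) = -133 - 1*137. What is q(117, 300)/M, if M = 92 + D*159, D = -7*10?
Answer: 135/5519 ≈ 0.024461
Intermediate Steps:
q(h, b) = -270 (q(h, b) = -133 - 137 = -270)
D = -70
M = -11038 (M = 92 - 70*159 = 92 - 11130 = -11038)
q(117, 300)/M = -270/(-11038) = -270*(-1/11038) = 135/5519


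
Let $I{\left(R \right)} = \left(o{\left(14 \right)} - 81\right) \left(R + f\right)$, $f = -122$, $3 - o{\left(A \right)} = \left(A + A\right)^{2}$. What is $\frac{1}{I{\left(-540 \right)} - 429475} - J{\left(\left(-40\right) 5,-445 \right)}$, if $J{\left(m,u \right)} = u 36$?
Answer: $\frac{2261527381}{141169} \approx 16020.0$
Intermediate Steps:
$o{\left(A \right)} = 3 - 4 A^{2}$ ($o{\left(A \right)} = 3 - \left(A + A\right)^{2} = 3 - \left(2 A\right)^{2} = 3 - 4 A^{2}$)
$J{\left(m,u \right)} = 36 u$
$I{\left(R \right)} = 105164 - 862 R$ ($I{\left(R \right)} = \left(\left(3 - 4 \cdot 14^{2}\right) - 81\right) \left(R - 122\right) = \left(\left(3 - 784\right) - 81\right) \left(-122 + R\right) = \left(-781 - 81\right) \left(-122 + R\right) = - 862 \left(-122 + R\right) = 105164 - 862 R$)
$\frac{1}{I{\left(-540 \right)} - 429475} - J{\left(\left(-40\right) 5,-445 \right)} = \frac{1}{\left(105164 - -465480\right) - 429475} - 36 \left(-445\right) = \frac{1}{\left(105164 + 465480\right) - 429475} - -16020 = \frac{1}{570644 - 429475} + 16020 = \frac{1}{141169} + 16020 = \frac{2261527381}{141169}$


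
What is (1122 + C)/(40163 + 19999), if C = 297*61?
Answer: 6413/20054 ≈ 0.31979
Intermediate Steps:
C = 18117
(1122 + C)/(40163 + 19999) = (1122 + 18117)/(40163 + 19999) = 19239/60162 = 19239*(1/60162) = 6413/20054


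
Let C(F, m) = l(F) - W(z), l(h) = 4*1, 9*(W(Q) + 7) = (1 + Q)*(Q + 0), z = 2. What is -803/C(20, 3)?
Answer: -2409/31 ≈ -77.710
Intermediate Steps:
W(Q) = -7 + Q*(1 + Q)/9 (W(Q) = -7 + ((1 + Q)*(Q + 0))/9 = -7 + ((1 + Q)*Q)/9 = -7 + (Q*(1 + Q))/9 = -7 + Q*(1 + Q)/9)
l(h) = 4
C(F, m) = 31/3 (C(F, m) = 4 - (-7 + (⅑)*2 + (⅑)*2²) = 4 - (-7 + 2/9 + (⅑)*4) = 4 - (-7 + 2/9 + 4/9) = 4 - 1*(-19/3) = 4 + 19/3 = 31/3)
-803/C(20, 3) = -803/31/3 = -803*3/31 = -2409/31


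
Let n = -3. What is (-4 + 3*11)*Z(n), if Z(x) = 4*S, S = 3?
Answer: 348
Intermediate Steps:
Z(x) = 12 (Z(x) = 4*3 = 12)
(-4 + 3*11)*Z(n) = (-4 + 3*11)*12 = (-4 + 33)*12 = 29*12 = 348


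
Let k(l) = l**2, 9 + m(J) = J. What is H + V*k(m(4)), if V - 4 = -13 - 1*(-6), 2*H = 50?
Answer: -50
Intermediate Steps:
H = 25 (H = (1/2)*50 = 25)
m(J) = -9 + J
V = -3 (V = 4 + (-13 - 1*(-6)) = 4 + (-13 + 6) = 4 - 7 = -3)
H + V*k(m(4)) = 25 - 3*(-9 + 4)**2 = 25 - 3*(-5)**2 = 25 - 3*25 = 25 - 75 = -50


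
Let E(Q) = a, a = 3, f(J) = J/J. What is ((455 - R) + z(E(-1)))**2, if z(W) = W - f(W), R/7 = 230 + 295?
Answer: 10355524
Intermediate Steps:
f(J) = 1
R = 3675 (R = 7*(230 + 295) = 7*525 = 3675)
E(Q) = 3
z(W) = -1 + W (z(W) = W - 1*1 = W - 1 = -1 + W)
((455 - R) + z(E(-1)))**2 = ((455 - 1*3675) + (-1 + 3))**2 = ((455 - 3675) + 2)**2 = (-3220 + 2)**2 = (-3218)**2 = 10355524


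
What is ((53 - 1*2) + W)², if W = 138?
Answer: 35721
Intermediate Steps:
((53 - 1*2) + W)² = ((53 - 1*2) + 138)² = ((53 - 2) + 138)² = (51 + 138)² = 189² = 35721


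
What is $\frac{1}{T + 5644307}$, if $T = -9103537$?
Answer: $- \frac{1}{3459230} \approx -2.8908 \cdot 10^{-7}$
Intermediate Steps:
$\frac{1}{T + 5644307} = \frac{1}{-9103537 + 5644307} = \frac{1}{-3459230} = - \frac{1}{3459230}$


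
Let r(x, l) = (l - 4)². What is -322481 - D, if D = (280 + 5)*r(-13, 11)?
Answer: -336446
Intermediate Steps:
r(x, l) = (-4 + l)²
D = 13965 (D = (280 + 5)*(-4 + 11)² = 285*7² = 285*49 = 13965)
-322481 - D = -322481 - 1*13965 = -322481 - 13965 = -336446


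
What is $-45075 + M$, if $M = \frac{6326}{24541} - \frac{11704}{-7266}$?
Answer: $- \frac{574086513955}{12736779} \approx -45073.0$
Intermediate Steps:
$M = \frac{23799470}{12736779}$ ($M = 6326 \cdot \frac{1}{24541} - - \frac{836}{519} = \frac{6326}{24541} + \frac{836}{519} = \frac{23799470}{12736779} \approx 1.8686$)
$-45075 + M = -45075 + \frac{23799470}{12736779} = - \frac{574086513955}{12736779}$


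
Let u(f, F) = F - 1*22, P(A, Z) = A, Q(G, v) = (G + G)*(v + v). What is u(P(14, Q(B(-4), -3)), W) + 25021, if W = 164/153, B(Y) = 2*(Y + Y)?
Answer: 3825011/153 ≈ 25000.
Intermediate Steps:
B(Y) = 4*Y (B(Y) = 2*(2*Y) = 4*Y)
Q(G, v) = 4*G*v (Q(G, v) = (2*G)*(2*v) = 4*G*v)
W = 164/153 (W = 164*(1/153) = 164/153 ≈ 1.0719)
u(f, F) = -22 + F (u(f, F) = F - 22 = -22 + F)
u(P(14, Q(B(-4), -3)), W) + 25021 = (-22 + 164/153) + 25021 = -3202/153 + 25021 = 3825011/153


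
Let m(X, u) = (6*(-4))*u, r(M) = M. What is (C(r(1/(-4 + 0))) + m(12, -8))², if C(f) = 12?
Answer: 41616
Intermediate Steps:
m(X, u) = -24*u
(C(r(1/(-4 + 0))) + m(12, -8))² = (12 - 24*(-8))² = (12 + 192)² = 204² = 41616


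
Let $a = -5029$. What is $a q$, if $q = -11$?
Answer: $55319$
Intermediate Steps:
$a q = \left(-5029\right) \left(-11\right) = 55319$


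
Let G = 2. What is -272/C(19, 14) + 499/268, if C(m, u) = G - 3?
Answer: 73395/268 ≈ 273.86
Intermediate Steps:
C(m, u) = -1 (C(m, u) = 2 - 3 = -1)
-272/C(19, 14) + 499/268 = -272/(-1) + 499/268 = -272*(-1) + 499*(1/268) = 272 + 499/268 = 73395/268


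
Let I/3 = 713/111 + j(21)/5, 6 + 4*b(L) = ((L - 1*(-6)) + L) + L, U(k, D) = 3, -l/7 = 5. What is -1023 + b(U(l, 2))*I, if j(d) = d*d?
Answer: -71094/185 ≈ -384.29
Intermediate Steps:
l = -35 (l = -7*5 = -35)
j(d) = d**2
b(L) = 3*L/4 (b(L) = -3/2 + (((L - 1*(-6)) + L) + L)/4 = -3/2 + (((L + 6) + L) + L)/4 = -3/2 + (((6 + L) + L) + L)/4 = -3/2 + ((6 + 2*L) + L)/4 = -3/2 + (6 + 3*L)/4 = -3/2 + (3/2 + 3*L/4) = 3*L/4)
I = 52516/185 (I = 3*(713/111 + 21**2/5) = 3*(713*(1/111) + 441*(1/5)) = 3*(713/111 + 441/5) = 3*(52516/555) = 52516/185 ≈ 283.87)
-1023 + b(U(l, 2))*I = -1023 + ((3/4)*3)*(52516/185) = -1023 + (9/4)*(52516/185) = -1023 + 118161/185 = -71094/185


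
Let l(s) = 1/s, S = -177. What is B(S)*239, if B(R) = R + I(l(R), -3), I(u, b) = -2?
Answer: -42781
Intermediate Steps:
l(s) = 1/s
B(R) = -2 + R (B(R) = R - 2 = -2 + R)
B(S)*239 = (-2 - 177)*239 = -179*239 = -42781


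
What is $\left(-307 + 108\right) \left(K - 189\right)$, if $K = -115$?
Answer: $60496$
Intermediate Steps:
$\left(-307 + 108\right) \left(K - 189\right) = \left(-307 + 108\right) \left(-115 - 189\right) = \left(-199\right) \left(-304\right) = 60496$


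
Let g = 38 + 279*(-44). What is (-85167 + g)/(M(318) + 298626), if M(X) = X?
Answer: -97405/298944 ≈ -0.32583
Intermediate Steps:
g = -12238 (g = 38 - 12276 = -12238)
(-85167 + g)/(M(318) + 298626) = (-85167 - 12238)/(318 + 298626) = -97405/298944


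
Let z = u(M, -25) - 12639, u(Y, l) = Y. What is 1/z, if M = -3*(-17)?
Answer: -1/12588 ≈ -7.9441e-5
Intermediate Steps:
M = 51
z = -12588 (z = 51 - 12639 = -12588)
1/z = 1/(-12588) = -1/12588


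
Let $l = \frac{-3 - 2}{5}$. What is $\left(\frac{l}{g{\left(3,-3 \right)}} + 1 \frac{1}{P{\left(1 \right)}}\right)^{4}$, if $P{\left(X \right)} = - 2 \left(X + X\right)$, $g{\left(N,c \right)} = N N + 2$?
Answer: $\frac{50625}{3748096} \approx 0.013507$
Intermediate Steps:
$g{\left(N,c \right)} = 2 + N^{2}$ ($g{\left(N,c \right)} = N^{2} + 2 = 2 + N^{2}$)
$l = -1$ ($l = \left(-5\right) \frac{1}{5} = -1$)
$P{\left(X \right)} = - 4 X$ ($P{\left(X \right)} = - 2 \cdot 2 X = - 4 X$)
$\left(\frac{l}{g{\left(3,-3 \right)}} + 1 \frac{1}{P{\left(1 \right)}}\right)^{4} = \left(- \frac{1}{2 + 3^{2}} + 1 \frac{1}{\left(-4\right) 1}\right)^{4} = \left(- \frac{1}{2 + 9} + 1 \frac{1}{-4}\right)^{4} = \left(- \frac{1}{11} + 1 \left(- \frac{1}{4}\right)\right)^{4} = \left(\left(-1\right) \frac{1}{11} - \frac{1}{4}\right)^{4} = \left(- \frac{1}{11} - \frac{1}{4}\right)^{4} = \left(- \frac{15}{44}\right)^{4} = \frac{50625}{3748096}$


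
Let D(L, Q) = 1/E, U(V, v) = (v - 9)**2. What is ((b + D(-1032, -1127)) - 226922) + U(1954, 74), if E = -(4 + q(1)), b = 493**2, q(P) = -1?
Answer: 61055/3 ≈ 20352.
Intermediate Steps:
U(V, v) = (-9 + v)**2
b = 243049
E = -3 (E = -(4 - 1) = -1*3 = -3)
D(L, Q) = -1/3 (D(L, Q) = 1/(-3) = -1/3)
((b + D(-1032, -1127)) - 226922) + U(1954, 74) = ((243049 - 1/3) - 226922) + (-9 + 74)**2 = (729146/3 - 226922) + 65**2 = 48380/3 + 4225 = 61055/3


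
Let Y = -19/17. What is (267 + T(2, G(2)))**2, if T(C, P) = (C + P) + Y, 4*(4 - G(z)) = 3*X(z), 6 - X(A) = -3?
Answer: 325044841/4624 ≈ 70295.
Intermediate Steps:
X(A) = 9 (X(A) = 6 - 1*(-3) = 6 + 3 = 9)
Y = -19/17 (Y = -19*1/17 = -19/17 ≈ -1.1176)
G(z) = -11/4 (G(z) = 4 - 3*9/4 = 4 - 1/4*27 = 4 - 27/4 = -11/4)
T(C, P) = -19/17 + C + P (T(C, P) = (C + P) - 19/17 = -19/17 + C + P)
(267 + T(2, G(2)))**2 = (267 + (-19/17 + 2 - 11/4))**2 = (267 - 127/68)**2 = (18029/68)**2 = 325044841/4624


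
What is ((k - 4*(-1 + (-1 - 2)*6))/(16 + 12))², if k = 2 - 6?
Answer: 324/49 ≈ 6.6122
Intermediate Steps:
k = -4
((k - 4*(-1 + (-1 - 2)*6))/(16 + 12))² = ((-4 - 4*(-1 + (-1 - 2)*6))/(16 + 12))² = ((-4 - 4*(-1 - 3*6))/28)² = ((-4 - 4*(-1 - 18))*(1/28))² = ((-4 - 4*(-19))*(1/28))² = ((-4 + 76)*(1/28))² = (72*(1/28))² = (18/7)² = 324/49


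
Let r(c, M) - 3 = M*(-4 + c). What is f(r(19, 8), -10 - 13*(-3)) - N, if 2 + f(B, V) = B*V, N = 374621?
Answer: -371056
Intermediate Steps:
r(c, M) = 3 + M*(-4 + c)
f(B, V) = -2 + B*V
f(r(19, 8), -10 - 13*(-3)) - N = (-2 + (3 - 4*8 + 8*19)*(-10 - 13*(-3))) - 1*374621 = (-2 + (3 - 32 + 152)*(-10 + 39)) - 374621 = (-2 + 123*29) - 374621 = (-2 + 3567) - 374621 = 3565 - 374621 = -371056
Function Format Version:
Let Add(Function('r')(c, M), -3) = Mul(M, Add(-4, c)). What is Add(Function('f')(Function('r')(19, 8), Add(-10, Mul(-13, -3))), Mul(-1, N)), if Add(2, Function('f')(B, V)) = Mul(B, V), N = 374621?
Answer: -371056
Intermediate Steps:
Function('r')(c, M) = Add(3, Mul(M, Add(-4, c)))
Function('f')(B, V) = Add(-2, Mul(B, V))
Add(Function('f')(Function('r')(19, 8), Add(-10, Mul(-13, -3))), Mul(-1, N)) = Add(Add(-2, Mul(Add(3, Mul(-4, 8), Mul(8, 19)), Add(-10, Mul(-13, -3)))), Mul(-1, 374621)) = Add(Add(-2, Mul(Add(3, -32, 152), Add(-10, 39))), -374621) = Add(Add(-2, Mul(123, 29)), -374621) = Add(Add(-2, 3567), -374621) = Add(3565, -374621) = -371056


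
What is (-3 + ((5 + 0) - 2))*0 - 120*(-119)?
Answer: 14280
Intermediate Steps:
(-3 + ((5 + 0) - 2))*0 - 120*(-119) = (-3 + (5 - 2))*0 + 14280 = (-3 + 3)*0 + 14280 = 0*0 + 14280 = 0 + 14280 = 14280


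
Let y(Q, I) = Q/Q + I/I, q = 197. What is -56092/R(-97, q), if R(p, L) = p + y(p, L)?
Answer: 56092/95 ≈ 590.44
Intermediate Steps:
y(Q, I) = 2 (y(Q, I) = 1 + 1 = 2)
R(p, L) = 2 + p (R(p, L) = p + 2 = 2 + p)
-56092/R(-97, q) = -56092/(2 - 97) = -56092/(-95) = -56092*(-1/95) = 56092/95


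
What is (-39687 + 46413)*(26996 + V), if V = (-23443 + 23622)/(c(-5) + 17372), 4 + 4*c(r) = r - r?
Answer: 3154142196570/17371 ≈ 1.8158e+8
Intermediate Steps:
c(r) = -1 (c(r) = -1 + (r - r)/4 = -1 + (1/4)*0 = -1 + 0 = -1)
V = 179/17371 (V = (-23443 + 23622)/(-1 + 17372) = 179/17371 ≈ 0.010305)
(-39687 + 46413)*(26996 + V) = (-39687 + 46413)*(26996 + 179/17371) = 6726*(468947695/17371) = 3154142196570/17371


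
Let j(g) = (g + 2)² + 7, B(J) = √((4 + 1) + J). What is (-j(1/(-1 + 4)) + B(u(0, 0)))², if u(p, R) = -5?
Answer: 12544/81 ≈ 154.86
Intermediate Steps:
B(J) = √(5 + J)
j(g) = 7 + (2 + g)² (j(g) = (2 + g)² + 7 = 7 + (2 + g)²)
(-j(1/(-1 + 4)) + B(u(0, 0)))² = (-(7 + (2 + 1/(-1 + 4))²) + √(5 - 5))² = (-(7 + (2 + 1/3)²) + √0)² = (-(7 + (2 + ⅓)²) + 0)² = (-(7 + (7/3)²) + 0)² = (-(7 + 49/9) + 0)² = (-1*112/9 + 0)² = (-112/9 + 0)² = (-112/9)² = 12544/81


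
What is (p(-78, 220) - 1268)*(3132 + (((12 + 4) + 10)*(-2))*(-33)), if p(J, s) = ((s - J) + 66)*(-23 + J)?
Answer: -184379136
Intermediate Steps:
p(J, s) = (-23 + J)*(66 + s - J) (p(J, s) = (66 + s - J)*(-23 + J) = (-23 + J)*(66 + s - J))
(p(-78, 220) - 1268)*(3132 + (((12 + 4) + 10)*(-2))*(-33)) = ((-1518 - 1*(-78)² - 23*220 + 89*(-78) - 78*220) - 1268)*(3132 + (((12 + 4) + 10)*(-2))*(-33)) = ((-1518 - 1*6084 - 5060 - 6942 - 17160) - 1268)*(3132 + ((16 + 10)*(-2))*(-33)) = ((-1518 - 6084 - 5060 - 6942 - 17160) - 1268)*(3132 + (26*(-2))*(-33)) = (-36764 - 1268)*(3132 - 52*(-33)) = -38032*(3132 + 1716) = -38032*4848 = -184379136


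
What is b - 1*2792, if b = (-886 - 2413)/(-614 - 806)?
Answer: -3961341/1420 ≈ -2789.7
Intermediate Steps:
b = 3299/1420 (b = -3299/(-1420) = -3299*(-1/1420) = 3299/1420 ≈ 2.3232)
b - 1*2792 = 3299/1420 - 1*2792 = 3299/1420 - 2792 = -3961341/1420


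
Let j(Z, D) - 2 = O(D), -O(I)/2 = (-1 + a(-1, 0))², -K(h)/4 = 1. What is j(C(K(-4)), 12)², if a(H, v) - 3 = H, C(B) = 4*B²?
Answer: 0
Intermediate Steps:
K(h) = -4 (K(h) = -4*1 = -4)
a(H, v) = 3 + H
O(I) = -2 (O(I) = -2*(-1 + (3 - 1))² = -2*(-1 + 2)² = -2*1² = -2*1 = -2)
j(Z, D) = 0 (j(Z, D) = 2 - 2 = 0)
j(C(K(-4)), 12)² = 0² = 0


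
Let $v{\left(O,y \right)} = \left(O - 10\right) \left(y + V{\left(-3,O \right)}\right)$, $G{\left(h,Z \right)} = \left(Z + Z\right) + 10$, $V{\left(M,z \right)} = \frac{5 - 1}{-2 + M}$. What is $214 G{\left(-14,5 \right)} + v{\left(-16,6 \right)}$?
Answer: $\frac{20724}{5} \approx 4144.8$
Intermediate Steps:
$V{\left(M,z \right)} = \frac{4}{-2 + M}$
$G{\left(h,Z \right)} = 10 + 2 Z$ ($G{\left(h,Z \right)} = 2 Z + 10 = 10 + 2 Z$)
$v{\left(O,y \right)} = \left(-10 + O\right) \left(- \frac{4}{5} + y\right)$ ($v{\left(O,y \right)} = \left(O - 10\right) \left(y + \frac{4}{-2 - 3}\right) = \left(-10 + O\right) \left(y + \frac{4}{-5}\right) = \left(-10 + O\right) \left(y + 4 \left(- \frac{1}{5}\right)\right) = \left(-10 + O\right) \left(y - \frac{4}{5}\right) = \left(-10 + O\right) \left(- \frac{4}{5} + y\right)$)
$214 G{\left(-14,5 \right)} + v{\left(-16,6 \right)} = 214 \left(10 + 2 \cdot 5\right) - \frac{676}{5} = 214 \left(10 + 10\right) + \left(8 - 60 + \frac{64}{5} - 96\right) = 214 \cdot 20 - \frac{676}{5} = 4280 - \frac{676}{5} = \frac{20724}{5}$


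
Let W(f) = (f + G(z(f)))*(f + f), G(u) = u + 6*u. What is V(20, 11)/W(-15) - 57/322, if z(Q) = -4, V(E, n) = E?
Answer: -6709/41538 ≈ -0.16151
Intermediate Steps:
G(u) = 7*u
W(f) = 2*f*(-28 + f) (W(f) = (f + 7*(-4))*(f + f) = (f - 28)*(2*f) = (-28 + f)*(2*f) = 2*f*(-28 + f))
V(20, 11)/W(-15) - 57/322 = 20/((2*(-15)*(-28 - 15))) - 57/322 = 20/((2*(-15)*(-43))) - 57*1/322 = 20/1290 - 57/322 = 20*(1/1290) - 57/322 = 2/129 - 57/322 = -6709/41538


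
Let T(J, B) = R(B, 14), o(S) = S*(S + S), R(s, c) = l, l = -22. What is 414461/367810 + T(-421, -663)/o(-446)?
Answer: 41219439183/36581646980 ≈ 1.1268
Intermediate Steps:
R(s, c) = -22
o(S) = 2*S**2 (o(S) = S*(2*S) = 2*S**2)
T(J, B) = -22
414461/367810 + T(-421, -663)/o(-446) = 414461/367810 - 22/(2*(-446)**2) = 414461*(1/367810) - 22/(2*198916) = 414461/367810 - 22/397832 = 414461/367810 - 22*1/397832 = 414461/367810 - 11/198916 = 41219439183/36581646980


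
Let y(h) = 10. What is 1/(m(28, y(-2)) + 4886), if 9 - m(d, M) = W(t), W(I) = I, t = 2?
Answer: 1/4893 ≈ 0.00020437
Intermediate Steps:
m(d, M) = 7 (m(d, M) = 9 - 1*2 = 9 - 2 = 7)
1/(m(28, y(-2)) + 4886) = 1/(7 + 4886) = 1/4893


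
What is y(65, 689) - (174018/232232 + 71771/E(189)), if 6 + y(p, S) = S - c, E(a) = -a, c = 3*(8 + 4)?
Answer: 247432193/241164 ≈ 1026.0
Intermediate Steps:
c = 36 (c = 3*12 = 36)
y(p, S) = -42 + S (y(p, S) = -6 + (S - 1*36) = -6 + (S - 36) = -6 + (-36 + S) = -42 + S)
y(65, 689) - (174018/232232 + 71771/E(189)) = (-42 + 689) - (174018/232232 + 71771/((-1*189))) = 647 - (174018*(1/232232) + 71771/(-189)) = 647 - (6693/8932 + 71771*(-1/189)) = 647 - (6693/8932 - 10253/27) = 647 - 1*(-91399085/241164) = 647 + 91399085/241164 = 247432193/241164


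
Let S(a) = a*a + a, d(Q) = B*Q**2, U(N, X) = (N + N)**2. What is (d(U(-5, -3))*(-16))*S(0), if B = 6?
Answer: 0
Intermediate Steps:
U(N, X) = 4*N**2 (U(N, X) = (2*N)**2 = 4*N**2)
d(Q) = 6*Q**2
S(a) = a + a**2 (S(a) = a**2 + a = a + a**2)
(d(U(-5, -3))*(-16))*S(0) = ((6*(4*(-5)**2)**2)*(-16))*(0*(1 + 0)) = ((6*(4*25)**2)*(-16))*(0*1) = ((6*100**2)*(-16))*0 = ((6*10000)*(-16))*0 = (60000*(-16))*0 = -960000*0 = 0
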